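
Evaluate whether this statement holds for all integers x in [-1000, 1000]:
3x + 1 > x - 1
The claim fails at x = -1:
x = -1: LHS = 3·(-1) + 1 = -2, RHS = (-1) - 1 = -2; -2 > -2 — FAILS

Because a single integer refutes it, the statement is false.

Answer: False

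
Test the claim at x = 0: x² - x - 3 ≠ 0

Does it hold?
x = 0: LHS = 0² - 0 - 3 = -3; -3 ≠ 0 — holds

The relation is satisfied at x = 0.

Answer: Yes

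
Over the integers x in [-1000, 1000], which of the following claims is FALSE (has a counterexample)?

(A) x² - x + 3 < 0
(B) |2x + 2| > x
(A) x = 0: LHS = 0² - 0 + 3 = 3; 3 < 0 — FAILS

(B) Over all integers in [-1000, 1000], LHS − RHS is smallest at x = -1, where it equals 1:
x = -1: LHS = |2·(-1) + 2| = |0| = 0; 0 > -1 — holds
At the ends of the range:
x = -1000: LHS = |2·(-1000) + 2| = |-1998| = 1998; 1998 > -1000 — holds
x = 1000: LHS = |2·1000 + 2| = |2002| = 2002; 2002 > 1000 — holds
Hence LHS − RHS is never zero or negative, i.e. LHS > RHS throughout, so the relation holds for every integer in [-1000, 1000].

Only (A) has a counterexample.

Answer: A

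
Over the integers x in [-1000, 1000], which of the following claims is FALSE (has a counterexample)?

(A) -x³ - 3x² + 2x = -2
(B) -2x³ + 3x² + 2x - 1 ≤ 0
(A) x = 0: LHS = -0³ - 3·0² + 2·0 = 0; 0 = -2 — FAILS
(B) x = 1: LHS = -2·1³ + 3·1² + 2·1 - 1 = 2; 2 ≤ 0 — FAILS

Answer: Both A and B are false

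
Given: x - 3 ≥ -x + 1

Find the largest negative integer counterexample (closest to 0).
Testing negative integers from -1 downward:
x = -1: LHS = (-1) - 3 = -4, RHS = -(-1) + 1 = 2; -4 ≥ 2 — FAILS  ← closest negative counterexample to 0

Answer: x = -1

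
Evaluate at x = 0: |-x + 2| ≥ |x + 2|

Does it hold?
x = 0: LHS = |-0 + 2| = |2| = 2, RHS = |0 + 2| = |2| = 2; 2 ≥ 2 — holds

The relation is satisfied at x = 0.

Answer: Yes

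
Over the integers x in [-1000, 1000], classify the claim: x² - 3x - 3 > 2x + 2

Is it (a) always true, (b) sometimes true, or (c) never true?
Holds at x = -1: LHS = (-1)² - 3·(-1) - 3 = 1, RHS = 2·(-1) + 2 = 0; 1 > 0 — holds
Fails at x = 0: LHS = 0² - 3·0 - 3 = -3, RHS = 2·0 + 2 = 2; -3 > 2 — FAILS
It is satisfied by some integers in the range but not all.

Answer: Sometimes true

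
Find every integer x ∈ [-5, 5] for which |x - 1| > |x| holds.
Holds for: {-5, -4, -3, -2, -1, 0}
Fails for: {1, 2, 3, 4, 5}

Answer: {-5, -4, -3, -2, -1, 0}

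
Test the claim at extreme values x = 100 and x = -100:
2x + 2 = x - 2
x = 100: LHS = 2·100 + 2 = 202, RHS = 100 - 2 = 98; 202 = 98 — FAILS
x = -100: LHS = 2·(-100) + 2 = -198, RHS = (-100) - 2 = -102; -198 = -102 — FAILS

Answer: No, fails for both x = 100 and x = -100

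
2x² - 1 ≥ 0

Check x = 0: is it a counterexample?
Substitute x = 0 into the relation:
x = 0: LHS = 2·0² - 1 = -1; -1 ≥ 0 — FAILS

Since the claim fails at x = 0, this value is a counterexample.

Answer: Yes, x = 0 is a counterexample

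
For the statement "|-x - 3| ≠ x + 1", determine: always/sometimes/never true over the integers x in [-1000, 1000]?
Over all integers in [-1000, 1000], LHS − RHS is always positive; it is smallest at x = 0, where it equals 2:
x = 0: LHS = |-0 - 3| = |-3| = 3, RHS = 0 + 1 = 1; 3 ≠ 1 — holds
At the ends of the range:
x = -1000: LHS = |-(-1000) - 3| = |997| = 997, RHS = (-1000) + 1 = -999; 997 ≠ -999 — holds
x = 1000: LHS = |-1000 - 3| = |-1003| = 1003, RHS = 1000 + 1 = 1001; 1003 ≠ 1001 — holds
Hence LHS − RHS is never 0, i.e. the two sides are never equal, so the relation holds for every integer in [-1000, 1000].

No counterexample exists.

Answer: Always true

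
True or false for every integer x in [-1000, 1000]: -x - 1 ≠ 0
The claim fails at x = -1:
x = -1: LHS = -(-1) - 1 = 0; 0 ≠ 0 — FAILS

Because a single integer refutes it, the statement is false.

Answer: False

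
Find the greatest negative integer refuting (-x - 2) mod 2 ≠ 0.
Testing negative integers from -1 downward:
x = -1: LHS = (-(-1) - 2) mod 2 = (-1) mod 2 = 1; 1 ≠ 0 — holds
x = -2: LHS = (-(-2) - 2) mod 2 = 0 mod 2 = 0; 0 ≠ 0 — FAILS  ← closest negative counterexample to 0

Answer: x = -2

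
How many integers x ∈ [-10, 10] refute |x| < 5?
Counterexamples in [-10, 10]: {-10, -9, -8, -7, -6, -5, 5, 6, 7, 8, 9, 10}.

Counting them gives 12 values.

Answer: 12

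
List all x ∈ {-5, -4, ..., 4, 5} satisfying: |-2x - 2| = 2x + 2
Holds for: {-1, 0, 1, 2, 3, 4, 5}
Fails for: {-5, -4, -3, -2}

Answer: {-1, 0, 1, 2, 3, 4, 5}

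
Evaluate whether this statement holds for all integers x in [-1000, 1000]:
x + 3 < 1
The claim fails at x = 0:
x = 0: LHS = 0 + 3 = 3; 3 < 1 — FAILS

Because a single integer refutes it, the statement is false.

Answer: False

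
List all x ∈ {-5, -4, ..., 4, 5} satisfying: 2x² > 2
Holds for: {-5, -4, -3, -2, 2, 3, 4, 5}
Fails for: {-1, 0, 1}

Answer: {-5, -4, -3, -2, 2, 3, 4, 5}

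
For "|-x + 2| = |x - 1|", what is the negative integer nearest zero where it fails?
Testing negative integers from -1 downward:
x = -1: LHS = |-(-1) + 2| = |3| = 3, RHS = |(-1) - 1| = |-2| = 2; 3 = 2 — FAILS  ← closest negative counterexample to 0

Answer: x = -1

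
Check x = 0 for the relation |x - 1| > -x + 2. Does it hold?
x = 0: LHS = |0 - 1| = |-1| = 1, RHS = -0 + 2 = 2; 1 > 2 — FAILS

The relation fails at x = 0, so x = 0 is a counterexample.

Answer: No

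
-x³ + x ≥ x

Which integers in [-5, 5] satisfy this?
Holds for: {-5, -4, -3, -2, -1, 0}
Fails for: {1, 2, 3, 4, 5}

Answer: {-5, -4, -3, -2, -1, 0}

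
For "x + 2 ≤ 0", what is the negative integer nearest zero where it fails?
Testing negative integers from -1 downward:
x = -1: LHS = (-1) + 2 = 1; 1 ≤ 0 — FAILS  ← closest negative counterexample to 0

Answer: x = -1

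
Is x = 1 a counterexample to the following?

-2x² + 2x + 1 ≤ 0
Substitute x = 1 into the relation:
x = 1: LHS = -2·1² + 2·1 + 1 = 1; 1 ≤ 0 — FAILS

Since the claim fails at x = 1, this value is a counterexample.

Answer: Yes, x = 1 is a counterexample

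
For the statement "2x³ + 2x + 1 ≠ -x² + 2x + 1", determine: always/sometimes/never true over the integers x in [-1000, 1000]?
Holds at x = 1: LHS = 2·1³ + 2·1 + 1 = 5, RHS = -1² + 2·1 + 1 = 2; 5 ≠ 2 — holds
Fails at x = 0: LHS = 2·0³ + 2·0 + 1 = 1, RHS = -0² + 2·0 + 1 = 1; 1 ≠ 1 — FAILS
It is satisfied by some integers in the range but not all.

Answer: Sometimes true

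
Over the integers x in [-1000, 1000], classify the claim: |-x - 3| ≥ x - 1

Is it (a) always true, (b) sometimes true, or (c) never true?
Over all integers in [-1000, 1000], LHS − RHS is smallest at x = 0, where it equals 4:
x = 0: LHS = |-0 - 3| = |-3| = 3, RHS = 0 - 1 = -1; 3 ≥ -1 — holds
At the ends of the range:
x = -1000: LHS = |-(-1000) - 3| = |997| = 997, RHS = (-1000) - 1 = -1001; 997 ≥ -1001 — holds
x = 1000: LHS = |-1000 - 3| = |-1003| = 1003, RHS = 1000 - 1 = 999; 1003 ≥ 999 — holds
Hence LHS − RHS is never negative, i.e. LHS ≥ RHS throughout, so the relation holds for every integer in [-1000, 1000].

No counterexample exists.

Answer: Always true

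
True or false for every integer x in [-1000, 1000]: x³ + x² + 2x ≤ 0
The claim fails at x = 1:
x = 1: LHS = 1³ + 1² + 2·1 = 4; 4 ≤ 0 — FAILS

Because a single integer refutes it, the statement is false.

Answer: False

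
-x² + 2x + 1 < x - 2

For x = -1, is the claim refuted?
Substitute x = -1 into the relation:
x = -1: LHS = -(-1)² + 2·(-1) + 1 = -2, RHS = (-1) - 2 = -3; -2 < -3 — FAILS

Since the claim fails at x = -1, this value is a counterexample.

Answer: Yes, x = -1 is a counterexample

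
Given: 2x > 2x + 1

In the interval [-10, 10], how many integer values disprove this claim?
Counterexamples in [-10, 10]: {-10, -9, -8, -7, -6, -5, -4, -3, -2, -1, 0, 1, 2, 3, 4, 5, 6, 7, 8, 9, 10}.

Counting them gives 21 values.

Answer: 21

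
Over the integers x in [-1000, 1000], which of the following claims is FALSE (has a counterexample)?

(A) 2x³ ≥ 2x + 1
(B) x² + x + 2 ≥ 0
(A) x = 0: LHS = 2·0³ = 0, RHS = 2·0 + 1 = 1; 0 ≥ 1 — FAILS

(B) Over all integers in [-1000, 1000], LHS − RHS is smallest at x = 0, where it equals 2:
x = 0: LHS = 0² + 0 + 2 = 2; 2 ≥ 0 — holds
At the ends of the range:
x = -1000: LHS = (-1000)² + (-1000) + 2 = 999002; 999002 ≥ 0 — holds
x = 1000: LHS = 1000² + 1000 + 2 = 1001002; 1001002 ≥ 0 — holds
Hence LHS − RHS is never negative, i.e. LHS ≥ RHS throughout, so the relation holds for every integer in [-1000, 1000].

Only (A) has a counterexample.

Answer: A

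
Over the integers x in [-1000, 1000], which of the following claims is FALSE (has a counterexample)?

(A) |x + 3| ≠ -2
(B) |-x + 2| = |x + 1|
(A) An absolute value is never negative, so the left side is ≥ 0 for every x, while the right side is -2. Tightest case in [-1000, 1000] is x = -3:
x = -3: LHS = |(-3) + 3| = |0| = 0; 0 ≠ -2 — holds
Hence LHS − RHS is never 0, i.e. the two sides are never equal, so the relation holds for every integer in [-1000, 1000].

(B) x = 0: LHS = |-0 + 2| = |2| = 2, RHS = |0 + 1| = |1| = 1; 2 = 1 — FAILS

Only (B) has a counterexample.

Answer: B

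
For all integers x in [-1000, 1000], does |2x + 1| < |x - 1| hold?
The claim fails at x = 0:
x = 0: LHS = |2·0 + 1| = |1| = 1, RHS = |0 - 1| = |-1| = 1; 1 < 1 — FAILS

Because a single integer refutes it, the statement is false.

Answer: False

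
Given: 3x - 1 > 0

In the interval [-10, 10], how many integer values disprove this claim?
Counterexamples in [-10, 10]: {-10, -9, -8, -7, -6, -5, -4, -3, -2, -1, 0}.

Counting them gives 11 values.

Answer: 11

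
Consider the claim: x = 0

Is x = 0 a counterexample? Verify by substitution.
Substitute x = 0 into the relation:
x = 0: 0 = 0 — holds

The claim holds here, so x = 0 is not a counterexample. (A counterexample exists elsewhere, e.g. x = 1.)

Answer: No, x = 0 is not a counterexample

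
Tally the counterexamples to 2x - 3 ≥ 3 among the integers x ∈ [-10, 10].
Counterexamples in [-10, 10]: {-10, -9, -8, -7, -6, -5, -4, -3, -2, -1, 0, 1, 2}.

Counting them gives 13 values.

Answer: 13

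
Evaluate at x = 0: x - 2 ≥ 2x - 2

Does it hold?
x = 0: LHS = 0 - 2 = -2, RHS = 2·0 - 2 = -2; -2 ≥ -2 — holds

The relation is satisfied at x = 0.

Answer: Yes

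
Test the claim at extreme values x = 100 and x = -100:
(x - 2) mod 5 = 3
x = 100: LHS = (100 - 2) mod 5 = 98 mod 5 = 3; 3 = 3 — holds
x = -100: LHS = ((-100) - 2) mod 5 = (-102) mod 5 = 3; 3 = 3 — holds

Answer: Yes, holds for both x = 100 and x = -100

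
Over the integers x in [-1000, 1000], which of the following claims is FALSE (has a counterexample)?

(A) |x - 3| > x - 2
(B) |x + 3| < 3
(A) x = 3: LHS = |3 - 3| = |0| = 0, RHS = 3 - 2 = 1; 0 > 1 — FAILS
(B) x = 0: LHS = |0 + 3| = |3| = 3; 3 < 3 — FAILS

Answer: Both A and B are false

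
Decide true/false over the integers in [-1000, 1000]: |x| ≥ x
Over all integers in [-1000, 1000], LHS − RHS is smallest at x = 0, where it equals 0:
x = 0: LHS = |0| = 0; 0 ≥ 0 — holds
At the ends of the range:
x = -1000: LHS = |-1000| = 1000; 1000 ≥ -1000 — holds
x = 1000: LHS = |1000| = 1000; 1000 ≥ 1000 — holds
Hence LHS − RHS is never negative, i.e. LHS ≥ RHS throughout, so the relation holds for every integer in [-1000, 1000].

No counterexample exists.

Answer: True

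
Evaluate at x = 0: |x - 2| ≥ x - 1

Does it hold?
x = 0: LHS = |0 - 2| = |-2| = 2, RHS = 0 - 1 = -1; 2 ≥ -1 — holds

The relation is satisfied at x = 0.

Answer: Yes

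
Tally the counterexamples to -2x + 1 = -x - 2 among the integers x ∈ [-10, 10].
Counterexamples in [-10, 10]: {-10, -9, -8, -7, -6, -5, -4, -3, -2, -1, 0, 1, 2, 4, 5, 6, 7, 8, 9, 10}.

Counting them gives 20 values.

Answer: 20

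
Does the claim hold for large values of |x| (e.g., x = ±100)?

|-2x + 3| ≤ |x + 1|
x = 100: LHS = |-2·100 + 3| = |-197| = 197, RHS = |100 + 1| = |101| = 101; 197 ≤ 101 — FAILS
x = -100: LHS = |-2·(-100) + 3| = |203| = 203, RHS = |(-100) + 1| = |-99| = 99; 203 ≤ 99 — FAILS

Answer: No, fails for both x = 100 and x = -100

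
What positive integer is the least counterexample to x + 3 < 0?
Testing positive integers:
x = 1: LHS = 1 + 3 = 4; 4 < 0 — FAILS  ← smallest positive counterexample

Answer: x = 1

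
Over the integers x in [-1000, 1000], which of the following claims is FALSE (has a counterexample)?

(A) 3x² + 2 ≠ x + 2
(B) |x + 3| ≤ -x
(A) x = 0: LHS = 3·0² + 2 = 2, RHS = 0 + 2 = 2; 2 ≠ 2 — FAILS
(B) x = 0: LHS = |0 + 3| = |3| = 3, RHS = -0 = 0; 3 ≤ 0 — FAILS

Answer: Both A and B are false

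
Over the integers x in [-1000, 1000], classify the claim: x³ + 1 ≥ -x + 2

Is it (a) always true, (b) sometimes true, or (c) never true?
Holds at x = 1: LHS = 1³ + 1 = 2, RHS = -1 + 2 = 1; 2 ≥ 1 — holds
Fails at x = 0: LHS = 0³ + 1 = 1, RHS = -0 + 2 = 2; 1 ≥ 2 — FAILS
It is satisfied by some integers in the range but not all.

Answer: Sometimes true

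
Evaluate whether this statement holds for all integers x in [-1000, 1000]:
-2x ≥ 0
The claim fails at x = 1:
x = 1: LHS = -2·1 = -2; -2 ≥ 0 — FAILS

Because a single integer refutes it, the statement is false.

Answer: False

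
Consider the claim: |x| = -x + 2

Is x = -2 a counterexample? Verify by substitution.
Substitute x = -2 into the relation:
x = -2: LHS = |-2| = 2, RHS = -(-2) + 2 = 4; 2 = 4 — FAILS

Since the claim fails at x = -2, this value is a counterexample.

Answer: Yes, x = -2 is a counterexample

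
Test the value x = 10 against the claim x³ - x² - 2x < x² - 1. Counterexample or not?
Substitute x = 10 into the relation:
x = 10: LHS = 10³ - 10² - 2·10 = 880, RHS = 10² - 1 = 99; 880 < 99 — FAILS

Since the claim fails at x = 10, this value is a counterexample.

Answer: Yes, x = 10 is a counterexample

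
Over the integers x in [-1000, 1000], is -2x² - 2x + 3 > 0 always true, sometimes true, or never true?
Holds at x = 0: LHS = -2·0² - 2·0 + 3 = 3; 3 > 0 — holds
Fails at x = 1: LHS = -2·1² - 2·1 + 3 = -1; -1 > 0 — FAILS
It is satisfied by some integers in the range but not all.

Answer: Sometimes true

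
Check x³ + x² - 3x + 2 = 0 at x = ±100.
x = 100: LHS = 100³ + 100² - 3·100 + 2 = 1009702; 1009702 = 0 — FAILS
x = -100: LHS = (-100)³ + (-100)² - 3·(-100) + 2 = -989698; -989698 = 0 — FAILS

Answer: No, fails for both x = 100 and x = -100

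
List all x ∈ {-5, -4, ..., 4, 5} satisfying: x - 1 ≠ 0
Holds for: {-5, -4, -3, -2, -1, 0, 2, 3, 4, 5}
Fails for: {1}

Answer: {-5, -4, -3, -2, -1, 0, 2, 3, 4, 5}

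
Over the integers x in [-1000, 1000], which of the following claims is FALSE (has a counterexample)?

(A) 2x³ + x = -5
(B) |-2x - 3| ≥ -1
(A) x = 0: LHS = 2·0³ + 0 = 0; 0 = -5 — FAILS

(B) An absolute value is never negative, so the left side is ≥ 0 for every x, while the right side is -1. Tightest case in [-1000, 1000] is x = -1:
x = -1: LHS = |-2·(-1) - 3| = |-1| = 1; 1 ≥ -1 — holds
Hence LHS − RHS is never negative, i.e. LHS ≥ RHS throughout, so the relation holds for every integer in [-1000, 1000].

Only (A) has a counterexample.

Answer: A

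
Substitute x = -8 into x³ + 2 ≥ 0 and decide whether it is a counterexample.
Substitute x = -8 into the relation:
x = -8: LHS = (-8)³ + 2 = -510; -510 ≥ 0 — FAILS

Since the claim fails at x = -8, this value is a counterexample.

Answer: Yes, x = -8 is a counterexample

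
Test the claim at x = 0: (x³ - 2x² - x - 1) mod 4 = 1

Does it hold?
x = 0: LHS = (0³ - 2·0² - 0 - 1) mod 4 = (-1) mod 4 = 3; 3 = 1 — FAILS

The relation fails at x = 0, so x = 0 is a counterexample.

Answer: No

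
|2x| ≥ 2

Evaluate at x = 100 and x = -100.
x = 100: LHS = |2·100| = |200| = 200; 200 ≥ 2 — holds
x = -100: LHS = |2·(-100)| = |-200| = 200; 200 ≥ 2 — holds

Answer: Yes, holds for both x = 100 and x = -100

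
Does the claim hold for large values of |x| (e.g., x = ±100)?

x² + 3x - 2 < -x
x = 100: LHS = 100² + 3·100 - 2 = 10298; 10298 < -100 — FAILS
x = -100: LHS = (-100)² + 3·(-100) - 2 = 9698, RHS = -(-100) = 100; 9698 < 100 — FAILS

Answer: No, fails for both x = 100 and x = -100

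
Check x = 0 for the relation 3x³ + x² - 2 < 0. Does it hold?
x = 0: LHS = 3·0³ + 0² - 2 = -2; -2 < 0 — holds

The relation is satisfied at x = 0.

Answer: Yes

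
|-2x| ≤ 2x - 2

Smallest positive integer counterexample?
Testing positive integers:
x = 1: LHS = |-2·1| = |-2| = 2, RHS = 2·1 - 2 = 0; 2 ≤ 0 — FAILS  ← smallest positive counterexample

Answer: x = 1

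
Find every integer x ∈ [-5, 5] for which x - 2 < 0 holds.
Holds for: {-5, -4, -3, -2, -1, 0, 1}
Fails for: {2, 3, 4, 5}

Answer: {-5, -4, -3, -2, -1, 0, 1}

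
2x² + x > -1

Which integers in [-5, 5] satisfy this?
Over all integers in [-5, 5], LHS − RHS is smallest at x = 0, where it equals 1:
x = 0: LHS = 2·0² + 0 = 0; 0 > -1 — holds
At the ends of the range:
x = -5: LHS = 2·(-5)² + (-5) = 45; 45 > -1 — holds
x = 5: LHS = 2·5² + 5 = 55; 55 > -1 — holds
Hence LHS − RHS is never zero or negative, i.e. LHS > RHS throughout, so the relation holds for every integer in [-5, 5].

Answer: All integers in [-5, 5]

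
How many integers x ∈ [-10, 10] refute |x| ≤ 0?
Counterexamples in [-10, 10]: {-10, -9, -8, -7, -6, -5, -4, -3, -2, -1, 1, 2, 3, 4, 5, 6, 7, 8, 9, 10}.

Counting them gives 20 values.

Answer: 20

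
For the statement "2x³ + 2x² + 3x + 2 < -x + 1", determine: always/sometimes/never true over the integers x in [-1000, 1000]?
Holds at x = -1: LHS = 2·(-1)³ + 2·(-1)² + 3·(-1) + 2 = -1, RHS = -(-1) + 1 = 2; -1 < 2 — holds
Fails at x = 0: LHS = 2·0³ + 2·0² + 3·0 + 2 = 2, RHS = -0 + 1 = 1; 2 < 1 — FAILS
It is satisfied by some integers in the range but not all.

Answer: Sometimes true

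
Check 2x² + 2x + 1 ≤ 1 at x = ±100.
x = 100: LHS = 2·100² + 2·100 + 1 = 20201; 20201 ≤ 1 — FAILS
x = -100: LHS = 2·(-100)² + 2·(-100) + 1 = 19801; 19801 ≤ 1 — FAILS

Answer: No, fails for both x = 100 and x = -100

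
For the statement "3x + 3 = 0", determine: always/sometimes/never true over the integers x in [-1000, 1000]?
Holds at x = -1: LHS = 3·(-1) + 3 = 0; 0 = 0 — holds
Fails at x = 0: LHS = 3·0 + 3 = 3; 3 = 0 — FAILS
It is satisfied by some integers in the range but not all.

Answer: Sometimes true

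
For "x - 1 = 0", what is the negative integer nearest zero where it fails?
Testing negative integers from -1 downward:
x = -1: LHS = (-1) - 1 = -2; -2 = 0 — FAILS  ← closest negative counterexample to 0

Answer: x = -1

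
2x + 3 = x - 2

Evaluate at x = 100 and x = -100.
x = 100: LHS = 2·100 + 3 = 203, RHS = 100 - 2 = 98; 203 = 98 — FAILS
x = -100: LHS = 2·(-100) + 3 = -197, RHS = (-100) - 2 = -102; -197 = -102 — FAILS

Answer: No, fails for both x = 100 and x = -100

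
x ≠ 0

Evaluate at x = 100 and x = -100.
x = 100: 100 ≠ 0 — holds
x = -100: -100 ≠ 0 — holds

Answer: Yes, holds for both x = 100 and x = -100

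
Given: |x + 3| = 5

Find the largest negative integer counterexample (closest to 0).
Testing negative integers from -1 downward:
x = -1: LHS = |(-1) + 3| = |2| = 2; 2 = 5 — FAILS  ← closest negative counterexample to 0

Answer: x = -1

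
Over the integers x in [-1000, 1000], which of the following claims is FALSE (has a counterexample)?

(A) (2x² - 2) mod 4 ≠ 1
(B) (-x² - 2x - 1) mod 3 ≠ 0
(A) For a polynomial with integer coefficients, its value mod 4 depends only on x mod 4, so it suffices to check one representative of each residue class, x = 0, 1, 2, 3:
x = 0: LHS = (2·0² - 2) mod 4 = (-2) mod 4 = 2; 2 ≠ 1 — holds
x = 1: LHS = (2·1² - 2) mod 4 = 0 mod 4 = 0; 0 ≠ 1 — holds
x = 2: LHS = (2·2² - 2) mod 4 = 6 mod 4 = 2; 2 ≠ 1 — holds
x = 3: LHS = (2·3² - 2) mod 4 = 16 mod 4 = 0; 0 ≠ 1 — holds
The relation holds in every residue class, so the relation holds for every integer in [-1000, 1000].

(B) x = -1: LHS = (-(-1)² - 2·(-1) - 1) mod 3 = 0 mod 3 = 0; 0 ≠ 0 — FAILS

Only (B) has a counterexample.

Answer: B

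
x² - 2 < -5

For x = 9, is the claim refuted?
Substitute x = 9 into the relation:
x = 9: LHS = 9² - 2 = 79; 79 < -5 — FAILS

Since the claim fails at x = 9, this value is a counterexample.

Answer: Yes, x = 9 is a counterexample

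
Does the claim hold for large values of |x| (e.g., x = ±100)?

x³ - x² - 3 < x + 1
x = 100: LHS = 100³ - 100² - 3 = 989997, RHS = 100 + 1 = 101; 989997 < 101 — FAILS
x = -100: LHS = (-100)³ - (-100)² - 3 = -1010003, RHS = (-100) + 1 = -99; -1010003 < -99 — holds

Answer: Partially: fails for x = 100, holds for x = -100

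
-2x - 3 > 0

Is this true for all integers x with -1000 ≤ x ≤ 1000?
The claim fails at x = 0:
x = 0: LHS = -2·0 - 3 = -3; -3 > 0 — FAILS

Because a single integer refutes it, the statement is false.

Answer: False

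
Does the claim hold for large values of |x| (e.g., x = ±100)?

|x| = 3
x = 100: LHS = |100| = 100; 100 = 3 — FAILS
x = -100: LHS = |-100| = 100; 100 = 3 — FAILS

Answer: No, fails for both x = 100 and x = -100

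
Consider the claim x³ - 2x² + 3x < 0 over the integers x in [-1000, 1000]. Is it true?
The claim fails at x = 0:
x = 0: LHS = 0³ - 2·0² + 3·0 = 0; 0 < 0 — FAILS

Because a single integer refutes it, the statement is false.

Answer: False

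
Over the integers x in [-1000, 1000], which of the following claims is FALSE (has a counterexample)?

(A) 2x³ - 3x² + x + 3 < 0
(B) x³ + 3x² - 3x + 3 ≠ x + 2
(A) x = 0: LHS = 2·0³ - 3·0² + 0 + 3 = 3; 3 < 0 — FAILS

(B) Track d = LHS − RHS over the integers in [-1000, 1000]. Equality would need d = 0, but d changes sign only between consecutive integers, jumping over 0:
x = -5: LHS = (-5)³ + 3·(-5)² - 3·(-5) + 3 = -32, RHS = (-5) + 2 = -3; -32 ≠ -3 — holds  (d = -29)
x = -4: LHS = (-4)³ + 3·(-4)² - 3·(-4) + 3 = -1, RHS = (-4) + 2 = -2; -1 ≠ -2 — holds  (d = 1)
Away from these crossings d keeps a constant sign, and checking every integer in [-1000, 1000] confirms d ≠ 0 throughout. Hence the two sides are never equal, so the relation holds for every integer in [-1000, 1000].

Only (A) has a counterexample.

Answer: A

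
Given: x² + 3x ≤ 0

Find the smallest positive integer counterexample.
Testing positive integers:
x = 1: LHS = 1² + 3·1 = 4; 4 ≤ 0 — FAILS  ← smallest positive counterexample

Answer: x = 1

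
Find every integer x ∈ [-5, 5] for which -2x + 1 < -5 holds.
Holds for: {4, 5}
Fails for: {-5, -4, -3, -2, -1, 0, 1, 2, 3}

Answer: {4, 5}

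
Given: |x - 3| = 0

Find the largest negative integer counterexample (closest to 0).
Testing negative integers from -1 downward:
x = -1: LHS = |(-1) - 3| = |-4| = 4; 4 = 0 — FAILS  ← closest negative counterexample to 0

Answer: x = -1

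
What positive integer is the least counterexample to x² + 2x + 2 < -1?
Testing positive integers:
x = 1: LHS = 1² + 2·1 + 2 = 5; 5 < -1 — FAILS  ← smallest positive counterexample

Answer: x = 1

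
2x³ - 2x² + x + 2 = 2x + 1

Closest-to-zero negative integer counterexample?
Testing negative integers from -1 downward:
x = -1: LHS = 2·(-1)³ - 2·(-1)² + (-1) + 2 = -3, RHS = 2·(-1) + 1 = -1; -3 = -1 — FAILS  ← closest negative counterexample to 0

Answer: x = -1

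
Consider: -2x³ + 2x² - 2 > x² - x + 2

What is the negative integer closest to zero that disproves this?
Testing negative integers from -1 downward:
x = -1: LHS = -2·(-1)³ + 2·(-1)² - 2 = 2, RHS = (-1)² - (-1) + 2 = 4; 2 > 4 — FAILS  ← closest negative counterexample to 0

Answer: x = -1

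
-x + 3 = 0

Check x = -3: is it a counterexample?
Substitute x = -3 into the relation:
x = -3: LHS = -(-3) + 3 = 6; 6 = 0 — FAILS

Since the claim fails at x = -3, this value is a counterexample.

Answer: Yes, x = -3 is a counterexample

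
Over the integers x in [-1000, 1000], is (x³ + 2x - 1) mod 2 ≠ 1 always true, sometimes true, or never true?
Holds at x = 1: LHS = (1³ + 2·1 - 1) mod 2 = 2 mod 2 = 0; 0 ≠ 1 — holds
Fails at x = 0: LHS = (0³ + 2·0 - 1) mod 2 = (-1) mod 2 = 1; 1 ≠ 1 — FAILS
It is satisfied by some integers in the range but not all.

Answer: Sometimes true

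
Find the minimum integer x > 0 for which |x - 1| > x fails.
Testing positive integers:
x = 1: LHS = |1 - 1| = |0| = 0; 0 > 1 — FAILS  ← smallest positive counterexample

Answer: x = 1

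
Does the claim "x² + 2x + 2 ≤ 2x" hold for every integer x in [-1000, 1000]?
The claim fails at x = 0:
x = 0: LHS = 0² + 2·0 + 2 = 2, RHS = 2·0 = 0; 2 ≤ 0 — FAILS

Because a single integer refutes it, the statement is false.

Answer: False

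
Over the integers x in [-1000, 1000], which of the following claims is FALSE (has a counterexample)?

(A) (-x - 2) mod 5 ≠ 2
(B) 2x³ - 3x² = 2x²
(A) x = 1: LHS = (-1 - 2) mod 5 = (-3) mod 5 = 2; 2 ≠ 2 — FAILS
(B) x = 1: LHS = 2·1³ - 3·1² = -1, RHS = 2·1² = 2; -1 = 2 — FAILS

Answer: Both A and B are false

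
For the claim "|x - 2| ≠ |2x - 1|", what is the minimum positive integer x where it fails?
Testing positive integers:
x = 1: LHS = |1 - 2| = |-1| = 1, RHS = |2·1 - 1| = |1| = 1; 1 ≠ 1 — FAILS  ← smallest positive counterexample

Answer: x = 1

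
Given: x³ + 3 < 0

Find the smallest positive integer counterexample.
Testing positive integers:
x = 1: LHS = 1³ + 3 = 4; 4 < 0 — FAILS  ← smallest positive counterexample

Answer: x = 1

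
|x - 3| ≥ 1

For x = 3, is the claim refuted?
Substitute x = 3 into the relation:
x = 3: LHS = |3 - 3| = |0| = 0; 0 ≥ 1 — FAILS

Since the claim fails at x = 3, this value is a counterexample.

Answer: Yes, x = 3 is a counterexample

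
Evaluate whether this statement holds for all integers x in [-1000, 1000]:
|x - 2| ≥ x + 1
The claim fails at x = 1:
x = 1: LHS = |1 - 2| = |-1| = 1, RHS = 1 + 1 = 2; 1 ≥ 2 — FAILS

Because a single integer refutes it, the statement is false.

Answer: False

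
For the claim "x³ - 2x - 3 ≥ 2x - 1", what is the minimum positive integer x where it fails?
Testing positive integers:
x = 1: LHS = 1³ - 2·1 - 3 = -4, RHS = 2·1 - 1 = 1; -4 ≥ 1 — FAILS  ← smallest positive counterexample

Answer: x = 1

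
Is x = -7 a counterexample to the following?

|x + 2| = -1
Substitute x = -7 into the relation:
x = -7: LHS = |(-7) + 2| = |-5| = 5; 5 = -1 — FAILS

Since the claim fails at x = -7, this value is a counterexample.

Answer: Yes, x = -7 is a counterexample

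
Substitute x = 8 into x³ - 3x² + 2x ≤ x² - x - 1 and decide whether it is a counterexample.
Substitute x = 8 into the relation:
x = 8: LHS = 8³ - 3·8² + 2·8 = 336, RHS = 8² - 8 - 1 = 55; 336 ≤ 55 — FAILS

Since the claim fails at x = 8, this value is a counterexample.

Answer: Yes, x = 8 is a counterexample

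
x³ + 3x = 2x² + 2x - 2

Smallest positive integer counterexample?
Testing positive integers:
x = 1: LHS = 1³ + 3·1 = 4, RHS = 2·1² + 2·1 - 2 = 2; 4 = 2 — FAILS  ← smallest positive counterexample

Answer: x = 1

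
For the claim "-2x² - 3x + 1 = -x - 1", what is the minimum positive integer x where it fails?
Testing positive integers:
x = 1: LHS = -2·1² - 3·1 + 1 = -4, RHS = -1 - 1 = -2; -4 = -2 — FAILS  ← smallest positive counterexample

Answer: x = 1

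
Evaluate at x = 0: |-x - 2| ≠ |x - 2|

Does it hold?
x = 0: LHS = |-0 - 2| = |-2| = 2, RHS = |0 - 2| = |-2| = 2; 2 ≠ 2 — FAILS

The relation fails at x = 0, so x = 0 is a counterexample.

Answer: No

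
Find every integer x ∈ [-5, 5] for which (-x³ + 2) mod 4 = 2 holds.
Holds for: {-4, -2, 0, 2, 4}
Fails for: {-5, -3, -1, 1, 3, 5}

Answer: {-4, -2, 0, 2, 4}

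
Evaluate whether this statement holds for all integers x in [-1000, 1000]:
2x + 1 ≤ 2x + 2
Over all integers in [-1000, 1000], LHS − RHS is largest at x = 0, where it equals -1:
x = 0: LHS = 2·0 + 1 = 1, RHS = 2·0 + 2 = 2; 1 ≤ 2 — holds
At the ends of the range:
x = -1000: LHS = 2·(-1000) + 1 = -1999, RHS = 2·(-1000) + 2 = -1998; -1999 ≤ -1998 — holds
x = 1000: LHS = 2·1000 + 1 = 2001, RHS = 2·1000 + 2 = 2002; 2001 ≤ 2002 — holds
Hence LHS − RHS is never positive, i.e. LHS ≤ RHS throughout, so the relation holds for every integer in [-1000, 1000].

No counterexample exists.

Answer: True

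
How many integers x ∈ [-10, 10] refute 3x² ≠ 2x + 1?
Counterexamples in [-10, 10]: {1}.

Counting them gives 1 values.

Answer: 1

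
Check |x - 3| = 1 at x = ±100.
x = 100: LHS = |100 - 3| = |97| = 97; 97 = 1 — FAILS
x = -100: LHS = |(-100) - 3| = |-103| = 103; 103 = 1 — FAILS

Answer: No, fails for both x = 100 and x = -100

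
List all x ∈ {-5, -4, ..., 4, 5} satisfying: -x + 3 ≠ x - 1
Holds for: {-5, -4, -3, -2, -1, 0, 1, 3, 4, 5}
Fails for: {2}

Answer: {-5, -4, -3, -2, -1, 0, 1, 3, 4, 5}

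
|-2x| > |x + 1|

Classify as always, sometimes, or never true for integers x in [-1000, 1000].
Holds at x = -1: LHS = |-2·(-1)| = |2| = 2, RHS = |(-1) + 1| = |0| = 0; 2 > 0 — holds
Fails at x = 0: LHS = |-2·0| = |0| = 0, RHS = |0 + 1| = |1| = 1; 0 > 1 — FAILS
It is satisfied by some integers in the range but not all.

Answer: Sometimes true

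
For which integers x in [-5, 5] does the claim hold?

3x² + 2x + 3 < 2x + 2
Over all integers in [-5, 5], LHS − RHS is smallest at x = 0, where it equals 1:
x = 0: LHS = 3·0² + 2·0 + 3 = 3, RHS = 2·0 + 2 = 2; 3 < 2 — FAILS
At the ends of the range:
x = -5: LHS = 3·(-5)² + 2·(-5) + 3 = 68, RHS = 2·(-5) + 2 = -8; 68 < -8 — FAILS
x = 5: LHS = 3·5² + 2·5 + 3 = 88, RHS = 2·5 + 2 = 12; 88 < 12 — FAILS
Hence LHS − RHS is never negative, i.e. LHS ≥ RHS throughout, so the claimed relation (<) fails for every integer in [-5, 5].

Answer: None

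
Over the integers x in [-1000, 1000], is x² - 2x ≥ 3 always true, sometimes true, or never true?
Holds at x = -1: LHS = (-1)² - 2·(-1) = 3; 3 ≥ 3 — holds
Fails at x = 0: LHS = 0² - 2·0 = 0; 0 ≥ 3 — FAILS
It is satisfied by some integers in the range but not all.

Answer: Sometimes true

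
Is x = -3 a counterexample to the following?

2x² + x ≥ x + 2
Substitute x = -3 into the relation:
x = -3: LHS = 2·(-3)² + (-3) = 15, RHS = (-3) + 2 = -1; 15 ≥ -1 — holds

The claim holds here, so x = -3 is not a counterexample. (A counterexample exists elsewhere, e.g. x = 0.)

Answer: No, x = -3 is not a counterexample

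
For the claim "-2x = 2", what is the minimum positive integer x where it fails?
Testing positive integers:
x = 1: LHS = -2·1 = -2; -2 = 2 — FAILS  ← smallest positive counterexample

Answer: x = 1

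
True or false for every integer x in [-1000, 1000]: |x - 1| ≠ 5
The claim fails at x = -4:
x = -4: LHS = |(-4) - 1| = |-5| = 5; 5 ≠ 5 — FAILS

Because a single integer refutes it, the statement is false.

Answer: False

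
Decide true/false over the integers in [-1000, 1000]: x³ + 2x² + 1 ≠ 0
Track d = LHS − RHS over the integers in [-1000, 1000]. Equality would need d = 0, but d changes sign only between consecutive integers, jumping over 0:
x = -3: LHS = (-3)³ + 2·(-3)² + 1 = -8; -8 ≠ 0 — holds  (d = -8)
x = -2: LHS = (-2)³ + 2·(-2)² + 1 = 1; 1 ≠ 0 — holds  (d = 1)
Away from these crossings d keeps a constant sign, and checking every integer in [-1000, 1000] confirms d ≠ 0 throughout. Hence the two sides are never equal, so the relation holds for every integer in [-1000, 1000].

No counterexample exists.

Answer: True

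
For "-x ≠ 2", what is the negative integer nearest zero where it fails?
Testing negative integers from -1 downward:
x = -1: LHS = -(-1) = 1; 1 ≠ 2 — holds
x = -2: LHS = -(-2) = 2; 2 ≠ 2 — FAILS  ← closest negative counterexample to 0

Answer: x = -2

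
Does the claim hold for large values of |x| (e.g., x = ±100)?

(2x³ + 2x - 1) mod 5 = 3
x = 100: LHS = (2·100³ + 2·100 - 1) mod 5 = 2000199 mod 5 = 4; 4 = 3 — FAILS
x = -100: LHS = (2·(-100)³ + 2·(-100) - 1) mod 5 = (-2000201) mod 5 = 4; 4 = 3 — FAILS

Answer: No, fails for both x = 100 and x = -100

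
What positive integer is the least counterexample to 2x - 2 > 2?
Testing positive integers:
x = 1: LHS = 2·1 - 2 = 0; 0 > 2 — FAILS  ← smallest positive counterexample

Answer: x = 1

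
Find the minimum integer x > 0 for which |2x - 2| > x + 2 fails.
Testing positive integers:
x = 1: LHS = |2·1 - 2| = |0| = 0, RHS = 1 + 2 = 3; 0 > 3 — FAILS  ← smallest positive counterexample

Answer: x = 1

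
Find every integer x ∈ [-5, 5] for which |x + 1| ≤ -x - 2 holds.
Over all integers in [-5, 5], LHS − RHS is smallest at x = -1, where it equals 1:
x = -1: LHS = |(-1) + 1| = |0| = 0, RHS = -(-1) - 2 = -1; 0 ≤ -1 — FAILS
At the ends of the range:
x = -5: LHS = |(-5) + 1| = |-4| = 4, RHS = -(-5) - 2 = 3; 4 ≤ 3 — FAILS
x = 5: LHS = |5 + 1| = |6| = 6, RHS = -5 - 2 = -7; 6 ≤ -7 — FAILS
Hence LHS − RHS is never zero or negative, i.e. LHS > RHS throughout, so the claimed relation (≤) fails for every integer in [-5, 5].

Answer: None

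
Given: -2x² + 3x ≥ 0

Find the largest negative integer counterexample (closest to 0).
Testing negative integers from -1 downward:
x = -1: LHS = -2·(-1)² + 3·(-1) = -5; -5 ≥ 0 — FAILS  ← closest negative counterexample to 0

Answer: x = -1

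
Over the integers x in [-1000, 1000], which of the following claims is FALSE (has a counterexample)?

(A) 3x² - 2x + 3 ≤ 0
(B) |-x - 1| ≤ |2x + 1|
(A) x = 0: LHS = 3·0² - 2·0 + 3 = 3; 3 ≤ 0 — FAILS

(B) Over all integers in [-1000, 1000], LHS − RHS is largest at x = 0, where it equals 0:
x = 0: LHS = |-0 - 1| = |-1| = 1, RHS = |2·0 + 1| = |1| = 1; 1 ≤ 1 — holds
At the ends of the range:
x = -1000: LHS = |-(-1000) - 1| = |999| = 999, RHS = |2·(-1000) + 1| = |-1999| = 1999; 999 ≤ 1999 — holds
x = 1000: LHS = |-1000 - 1| = |-1001| = 1001, RHS = |2·1000 + 1| = |2001| = 2001; 1001 ≤ 2001 — holds
Hence LHS − RHS is never positive, i.e. LHS ≤ RHS throughout, so the relation holds for every integer in [-1000, 1000].

Only (A) has a counterexample.

Answer: A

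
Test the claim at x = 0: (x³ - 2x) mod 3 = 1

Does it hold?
x = 0: LHS = (0³ - 2·0) mod 3 = 0 mod 3 = 0; 0 = 1 — FAILS

The relation fails at x = 0, so x = 0 is a counterexample.

Answer: No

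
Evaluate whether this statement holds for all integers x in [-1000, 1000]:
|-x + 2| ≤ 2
The claim fails at x = -1:
x = -1: LHS = |-(-1) + 2| = |3| = 3; 3 ≤ 2 — FAILS

Because a single integer refutes it, the statement is false.

Answer: False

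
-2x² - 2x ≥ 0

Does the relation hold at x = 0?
x = 0: LHS = -2·0² - 2·0 = 0; 0 ≥ 0 — holds

The relation is satisfied at x = 0.

Answer: Yes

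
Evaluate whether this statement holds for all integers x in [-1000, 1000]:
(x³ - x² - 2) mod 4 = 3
The claim fails at x = 0:
x = 0: LHS = (0³ - 0² - 2) mod 4 = (-2) mod 4 = 2; 2 = 3 — FAILS

Because a single integer refutes it, the statement is false.

Answer: False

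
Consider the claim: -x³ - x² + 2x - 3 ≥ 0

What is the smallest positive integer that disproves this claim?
Testing positive integers:
x = 1: LHS = -1³ - 1² + 2·1 - 3 = -3; -3 ≥ 0 — FAILS  ← smallest positive counterexample

Answer: x = 1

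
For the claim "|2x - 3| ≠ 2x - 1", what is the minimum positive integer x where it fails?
Testing positive integers:
x = 1: LHS = |2·1 - 3| = |-1| = 1, RHS = 2·1 - 1 = 1; 1 ≠ 1 — FAILS  ← smallest positive counterexample

Answer: x = 1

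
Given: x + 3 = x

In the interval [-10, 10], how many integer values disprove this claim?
Counterexamples in [-10, 10]: {-10, -9, -8, -7, -6, -5, -4, -3, -2, -1, 0, 1, 2, 3, 4, 5, 6, 7, 8, 9, 10}.

Counting them gives 21 values.

Answer: 21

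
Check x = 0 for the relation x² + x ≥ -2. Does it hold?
x = 0: LHS = 0² + 0 = 0; 0 ≥ -2 — holds

The relation is satisfied at x = 0.

Answer: Yes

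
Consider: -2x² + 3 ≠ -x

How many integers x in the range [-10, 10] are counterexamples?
Counterexamples in [-10, 10]: {-1}.

Counting them gives 1 values.

Answer: 1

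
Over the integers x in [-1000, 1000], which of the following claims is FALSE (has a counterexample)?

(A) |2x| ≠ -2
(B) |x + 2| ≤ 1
(A) An absolute value is never negative, so the left side is ≥ 0 for every x, while the right side is -2. Tightest case in [-1000, 1000] is x = 0:
x = 0: LHS = |2·0| = |0| = 0; 0 ≠ -2 — holds
Hence LHS − RHS is never 0, i.e. the two sides are never equal, so the relation holds for every integer in [-1000, 1000].

(B) x = 0: LHS = |0 + 2| = |2| = 2; 2 ≤ 1 — FAILS

Only (B) has a counterexample.

Answer: B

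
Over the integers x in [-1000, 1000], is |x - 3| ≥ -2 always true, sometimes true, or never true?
An absolute value is never negative, so the left side is ≥ 0 for every x, while the right side is -2. Tightest case in [-1000, 1000] is x = 3:
x = 3: LHS = |3 - 3| = |0| = 0; 0 ≥ -2 — holds
Hence LHS − RHS is never negative, i.e. LHS ≥ RHS throughout, so the relation holds for every integer in [-1000, 1000].

No counterexample exists.

Answer: Always true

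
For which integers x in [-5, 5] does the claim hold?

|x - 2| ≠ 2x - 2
Track d = LHS − RHS over the integers in [-5, 5]. Equality would need d = 0, but d changes sign only between consecutive integers, jumping over 0:
x = 1: LHS = |1 - 2| = |-1| = 1, RHS = 2·1 - 2 = 0; 1 ≠ 0 — holds  (d = 1)
x = 2: LHS = |2 - 2| = |0| = 0, RHS = 2·2 - 2 = 2; 0 ≠ 2 — holds  (d = -2)
Away from these crossings d keeps a constant sign, and checking every integer in [-5, 5] confirms d ≠ 0 throughout. Hence the two sides are never equal, so the relation holds for every integer in [-5, 5].

Answer: All integers in [-5, 5]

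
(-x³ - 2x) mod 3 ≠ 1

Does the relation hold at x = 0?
x = 0: LHS = (-0³ - 2·0) mod 3 = 0 mod 3 = 0; 0 ≠ 1 — holds

The relation is satisfied at x = 0.

Answer: Yes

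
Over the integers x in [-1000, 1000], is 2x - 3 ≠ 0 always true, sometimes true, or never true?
Track d = LHS − RHS over the integers in [-1000, 1000]. Equality would need d = 0, but d changes sign only between consecutive integers, jumping over 0:
x = 1: LHS = 2·1 - 3 = -1; -1 ≠ 0 — holds  (d = -1)
x = 2: LHS = 2·2 - 3 = 1; 1 ≠ 0 — holds  (d = 1)
Away from these crossings d keeps a constant sign, and checking every integer in [-1000, 1000] confirms d ≠ 0 throughout. Hence the two sides are never equal, so the relation holds for every integer in [-1000, 1000].

No counterexample exists.

Answer: Always true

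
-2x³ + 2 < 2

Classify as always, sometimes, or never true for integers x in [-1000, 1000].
Holds at x = 1: LHS = -2·1³ + 2 = 0; 0 < 2 — holds
Fails at x = 0: LHS = -2·0³ + 2 = 2; 2 < 2 — FAILS
It is satisfied by some integers in the range but not all.

Answer: Sometimes true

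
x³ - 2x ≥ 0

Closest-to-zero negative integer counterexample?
Testing negative integers from -1 downward:
x = -1: LHS = (-1)³ - 2·(-1) = 1; 1 ≥ 0 — holds
x = -2: LHS = (-2)³ - 2·(-2) = -4; -4 ≥ 0 — FAILS  ← closest negative counterexample to 0

Answer: x = -2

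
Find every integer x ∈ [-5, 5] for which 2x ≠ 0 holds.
Holds for: {-5, -4, -3, -2, -1, 1, 2, 3, 4, 5}
Fails for: {0}

Answer: {-5, -4, -3, -2, -1, 1, 2, 3, 4, 5}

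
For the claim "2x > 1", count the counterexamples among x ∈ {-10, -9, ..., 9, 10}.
Counterexamples in [-10, 10]: {-10, -9, -8, -7, -6, -5, -4, -3, -2, -1, 0}.

Counting them gives 11 values.

Answer: 11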